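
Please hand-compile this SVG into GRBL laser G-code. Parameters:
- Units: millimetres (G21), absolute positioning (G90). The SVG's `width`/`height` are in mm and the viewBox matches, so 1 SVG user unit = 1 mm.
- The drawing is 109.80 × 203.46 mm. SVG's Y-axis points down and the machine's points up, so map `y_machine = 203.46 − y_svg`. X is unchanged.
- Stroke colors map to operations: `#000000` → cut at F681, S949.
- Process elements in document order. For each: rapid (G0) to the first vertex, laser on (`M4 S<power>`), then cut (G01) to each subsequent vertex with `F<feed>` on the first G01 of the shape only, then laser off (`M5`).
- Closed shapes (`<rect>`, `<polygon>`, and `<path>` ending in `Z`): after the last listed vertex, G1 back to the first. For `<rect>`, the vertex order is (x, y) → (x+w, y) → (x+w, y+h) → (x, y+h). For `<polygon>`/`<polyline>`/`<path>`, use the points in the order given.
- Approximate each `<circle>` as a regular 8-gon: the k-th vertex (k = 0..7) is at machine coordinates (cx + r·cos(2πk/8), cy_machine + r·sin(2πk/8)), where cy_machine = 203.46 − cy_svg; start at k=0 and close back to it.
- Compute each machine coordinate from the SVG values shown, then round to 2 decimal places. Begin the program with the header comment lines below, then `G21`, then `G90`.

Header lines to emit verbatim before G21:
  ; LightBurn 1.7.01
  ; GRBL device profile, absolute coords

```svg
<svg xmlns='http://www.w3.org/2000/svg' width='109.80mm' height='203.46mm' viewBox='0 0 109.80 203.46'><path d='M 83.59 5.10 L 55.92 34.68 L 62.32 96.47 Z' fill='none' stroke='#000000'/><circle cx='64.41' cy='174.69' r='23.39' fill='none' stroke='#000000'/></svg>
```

Since the viewBox matches the mm dimensions, user units are millimetres directly. The only transform is the Y-flip y_m = 203.46 − y_svg.

Shape 1 is a closed polygon drawn with `<path>`. Its stroke #000000 means cut at S949, F681. After flipping Y the toolpath is (83.59,198.36) → (55.92,168.78) → (62.32,106.99) → (83.59,198.36), returning to the start.

Shape 2 is a circle drawn with `<circle>`. Its stroke #000000 means cut at S949, F681. After flipping Y the toolpath is (87.80,28.77) → (80.95,45.31) → (64.41,52.16) → (47.87,45.31) → (41.02,28.77) → (47.87,12.23) → (64.41,5.38) → (80.95,12.23) → (87.80,28.77), returning to the start.

; LightBurn 1.7.01
; GRBL device profile, absolute coords
G21
G90
G0 X83.59 Y198.36
M4 S949
G01 X55.92 Y168.78 F681
G01 X62.32 Y106.99
G01 X83.59 Y198.36
M5
G0 X87.80 Y28.77
M4 S949
G01 X80.95 Y45.31 F681
G01 X64.41 Y52.16
G01 X47.87 Y45.31
G01 X41.02 Y28.77
G01 X47.87 Y12.23
G01 X64.41 Y5.38
G01 X80.95 Y12.23
G01 X87.80 Y28.77
M5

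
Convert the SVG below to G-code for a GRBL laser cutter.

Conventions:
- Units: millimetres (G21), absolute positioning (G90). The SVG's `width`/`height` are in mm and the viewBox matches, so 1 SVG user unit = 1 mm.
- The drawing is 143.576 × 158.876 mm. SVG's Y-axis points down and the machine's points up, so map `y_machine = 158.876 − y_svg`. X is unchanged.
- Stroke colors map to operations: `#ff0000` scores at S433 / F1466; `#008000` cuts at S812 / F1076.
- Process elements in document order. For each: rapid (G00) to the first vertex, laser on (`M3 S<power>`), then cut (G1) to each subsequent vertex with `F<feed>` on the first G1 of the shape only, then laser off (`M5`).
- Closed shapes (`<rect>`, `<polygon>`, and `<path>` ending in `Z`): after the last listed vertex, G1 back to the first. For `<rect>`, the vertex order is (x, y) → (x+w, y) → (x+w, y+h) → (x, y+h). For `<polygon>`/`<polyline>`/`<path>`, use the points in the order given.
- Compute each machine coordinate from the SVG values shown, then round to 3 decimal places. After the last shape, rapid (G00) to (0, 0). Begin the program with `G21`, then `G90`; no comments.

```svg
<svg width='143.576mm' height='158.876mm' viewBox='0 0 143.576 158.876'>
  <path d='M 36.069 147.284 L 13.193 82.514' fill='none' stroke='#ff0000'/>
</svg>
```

G21
G90
G00 X36.069 Y11.592
M3 S433
G1 X13.193 Y76.362 F1466
M5
G00 X0.000 Y0.000

Since the viewBox matches the mm dimensions, user units are millimetres directly. The only transform is the Y-flip y_m = 158.876 − y_svg.

Shape 1 is a line segment drawn with `<path>`. Its stroke #ff0000 means score at S433, F1466. After flipping Y the toolpath is (36.069,11.592) → (13.193,76.362).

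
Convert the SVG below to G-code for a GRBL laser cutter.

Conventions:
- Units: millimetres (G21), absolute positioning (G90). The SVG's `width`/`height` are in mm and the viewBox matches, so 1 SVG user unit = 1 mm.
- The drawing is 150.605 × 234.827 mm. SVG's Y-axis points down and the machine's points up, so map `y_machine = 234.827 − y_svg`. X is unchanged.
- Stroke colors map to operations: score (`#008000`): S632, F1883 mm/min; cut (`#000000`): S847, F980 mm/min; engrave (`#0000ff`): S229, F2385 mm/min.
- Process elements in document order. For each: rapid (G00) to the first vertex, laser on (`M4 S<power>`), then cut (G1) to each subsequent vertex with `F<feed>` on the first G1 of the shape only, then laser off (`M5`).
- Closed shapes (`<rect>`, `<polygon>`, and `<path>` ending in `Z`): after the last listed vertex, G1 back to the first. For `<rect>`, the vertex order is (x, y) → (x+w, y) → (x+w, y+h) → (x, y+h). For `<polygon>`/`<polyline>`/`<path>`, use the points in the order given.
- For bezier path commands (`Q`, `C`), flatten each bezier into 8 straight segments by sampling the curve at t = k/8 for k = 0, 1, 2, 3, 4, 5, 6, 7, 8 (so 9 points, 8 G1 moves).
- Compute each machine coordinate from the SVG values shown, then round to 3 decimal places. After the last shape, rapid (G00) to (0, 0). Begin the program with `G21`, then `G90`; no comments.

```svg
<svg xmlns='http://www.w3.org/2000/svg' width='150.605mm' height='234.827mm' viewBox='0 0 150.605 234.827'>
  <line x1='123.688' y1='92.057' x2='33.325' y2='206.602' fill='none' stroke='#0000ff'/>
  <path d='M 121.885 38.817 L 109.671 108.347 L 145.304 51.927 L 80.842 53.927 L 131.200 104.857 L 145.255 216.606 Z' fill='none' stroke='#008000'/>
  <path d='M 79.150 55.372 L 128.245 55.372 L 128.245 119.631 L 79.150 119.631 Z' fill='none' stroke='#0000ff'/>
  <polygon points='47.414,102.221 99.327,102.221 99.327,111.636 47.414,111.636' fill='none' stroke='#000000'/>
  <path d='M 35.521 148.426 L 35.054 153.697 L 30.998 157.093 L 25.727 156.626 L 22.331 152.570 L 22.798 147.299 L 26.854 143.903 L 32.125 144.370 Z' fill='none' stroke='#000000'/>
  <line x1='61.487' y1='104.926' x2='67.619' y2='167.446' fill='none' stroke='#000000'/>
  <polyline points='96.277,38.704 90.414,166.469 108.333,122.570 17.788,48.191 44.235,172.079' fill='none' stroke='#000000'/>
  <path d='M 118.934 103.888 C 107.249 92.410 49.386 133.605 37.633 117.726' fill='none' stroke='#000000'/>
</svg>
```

G21
G90
G00 X123.688 Y142.770
M4 S229
G1 X33.325 Y28.225 F2385
M5
G00 X121.885 Y196.010
M4 S632
G1 X109.671 Y126.480 F1883
G1 X145.304 Y182.900
G1 X80.842 Y180.900
G1 X131.200 Y129.970
G1 X145.255 Y18.221
G1 X121.885 Y196.010
M5
G00 X79.150 Y179.455
M4 S229
G1 X128.245 Y179.455 F2385
G1 X128.245 Y115.196
G1 X79.150 Y115.196
G1 X79.150 Y179.455
M5
G00 X47.414 Y132.606
M4 S847
G1 X99.327 Y132.606 F980
G1 X99.327 Y123.191
G1 X47.414 Y123.191
G1 X47.414 Y132.606
M5
G00 X35.521 Y86.401
M4 S847
G1 X35.054 Y81.130 F980
G1 X30.998 Y77.734
G1 X25.727 Y78.201
G1 X22.331 Y82.257
G1 X22.798 Y87.528
G1 X26.854 Y90.924
G1 X32.125 Y90.457
G1 X35.521 Y86.401
M5
G00 X61.487 Y129.901
M4 S847
G1 X67.619 Y67.381 F980
M5
G00 X96.277 Y196.123
M4 S847
G1 X90.414 Y68.358 F980
G1 X108.333 Y112.257
G1 X17.788 Y186.636
G1 X44.235 Y62.748
M5
G00 X118.934 Y130.939
M4 S847
G1 X112.568 Y132.989 F980
G1 X102.954 Y131.386
G1 X91.174 Y127.418
G1 X78.309 Y122.370
G1 X65.441 Y117.528
G1 X53.651 Y114.178
G1 X44.022 Y113.607
G1 X37.633 Y117.101
M5
G00 X0.000 Y0.000

viewBox `0 0 150.605 234.827` with mm width/height → 1 unit = 1 mm. Flip: y_m = 234.827 − y_svg.

**Shape 1** — `<line>` line segment, stroke `#0000ff` → engrave (S229, F2385). Machine vertices: (123.688,142.770) → (33.325,28.225). Open path.

**Shape 2** — `<path>` closed polygon, stroke `#008000` → score (S632, F1883). Machine vertices: (121.885,196.010) → (109.671,126.480) → (145.304,182.900) → (80.842,180.900) → (131.200,129.970) → (145.255,18.221) → (121.885,196.010). Closed: final G1 returns to the first vertex.

**Shape 3** — `<path>` rectangle, stroke `#0000ff` → engrave (S229, F2385). Machine vertices: (79.150,179.455) → (128.245,179.455) → (128.245,115.196) → (79.150,115.196) → (79.150,179.455). Closed: final G1 returns to the first vertex.

**Shape 4** — `<polygon>` rectangle, stroke `#000000` → cut (S847, F980). Machine vertices: (47.414,132.606) → (99.327,132.606) → (99.327,123.191) → (47.414,123.191) → (47.414,132.606). Closed: final G1 returns to the first vertex.

**Shape 5** — `<path>` regular polygon, stroke `#000000` → cut (S847, F980). Machine vertices: (35.521,86.401) → (35.054,81.130) → (30.998,77.734) → (25.727,78.201) → (22.331,82.257) → (22.798,87.528) → (26.854,90.924) → (32.125,90.457) → (35.521,86.401). Closed: final G1 returns to the first vertex.

**Shape 6** — `<line>` line segment, stroke `#000000` → cut (S847, F980). Machine vertices: (61.487,129.901) → (67.619,67.381). Open path.

**Shape 7** — `<polyline>` open polyline, stroke `#000000` → cut (S847, F980). Machine vertices: (96.277,196.123) → (90.414,68.358) → (108.333,112.257) → (17.788,186.636) → (44.235,62.748). Open path.

**Shape 8** — `<path>` cubic bezier, stroke `#000000` → cut (S847, F980). Control points (SVG): P0=(118.934,103.888), P1=(107.249,92.410), P2=(49.386,133.605), P3=(37.633,117.726); sampled at t=k/8. Machine vertices: (118.934,130.939) → (112.568,132.989) → (102.954,131.386) → (91.174,127.418) → (78.309,122.370) → (65.441,117.528) → (53.651,114.178) → (44.022,113.607) → (37.633,117.101). Open path.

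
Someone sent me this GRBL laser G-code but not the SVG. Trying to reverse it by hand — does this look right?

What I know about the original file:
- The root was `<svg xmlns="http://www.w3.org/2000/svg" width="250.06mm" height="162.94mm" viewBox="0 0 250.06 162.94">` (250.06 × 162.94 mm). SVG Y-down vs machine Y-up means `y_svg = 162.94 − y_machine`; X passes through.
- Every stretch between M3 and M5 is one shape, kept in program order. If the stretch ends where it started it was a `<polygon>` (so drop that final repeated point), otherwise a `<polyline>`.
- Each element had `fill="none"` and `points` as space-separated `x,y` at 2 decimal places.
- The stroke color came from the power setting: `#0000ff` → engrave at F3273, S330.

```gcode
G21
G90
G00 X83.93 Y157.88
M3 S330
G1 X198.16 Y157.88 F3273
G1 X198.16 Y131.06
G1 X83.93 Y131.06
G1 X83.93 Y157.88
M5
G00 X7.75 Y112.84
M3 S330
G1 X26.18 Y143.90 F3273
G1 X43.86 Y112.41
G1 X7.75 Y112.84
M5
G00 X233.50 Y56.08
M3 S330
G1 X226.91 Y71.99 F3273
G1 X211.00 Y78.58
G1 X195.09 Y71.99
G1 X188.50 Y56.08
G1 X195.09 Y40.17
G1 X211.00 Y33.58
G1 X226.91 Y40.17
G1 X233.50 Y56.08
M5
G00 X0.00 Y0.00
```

Each laser-on run becomes one SVG element. Flip Y back into SVG space with y_svg = 162.94 − y_machine. Every run uses S330, so all elements get stroke `#0000ff` (engrave).

Run 1: The run returns to its start, so emit a `<polygon>` with points (Y-flipped): 83.93,5.06 198.16,5.06 198.16,31.88 83.93,31.88.

Run 2: The run returns to its start, so emit a `<polygon>` with points (Y-flipped): 7.75,50.10 26.18,19.04 43.86,50.53.

Run 3: The run returns to its start, so emit a `<polygon>` with points (Y-flipped): 233.50,106.86 226.91,90.95 211.00,84.36 195.09,90.95 188.50,106.86 195.09,122.77 211.00,129.36 226.91,122.77.

<svg xmlns="http://www.w3.org/2000/svg" width="250.06mm" height="162.94mm" viewBox="0 0 250.06 162.94">
  <polygon points="83.93,5.06 198.16,5.06 198.16,31.88 83.93,31.88" fill="none" stroke="#0000ff"/>
  <polygon points="7.75,50.10 26.18,19.04 43.86,50.53" fill="none" stroke="#0000ff"/>
  <polygon points="233.50,106.86 226.91,90.95 211.00,84.36 195.09,90.95 188.50,106.86 195.09,122.77 211.00,129.36 226.91,122.77" fill="none" stroke="#0000ff"/>
</svg>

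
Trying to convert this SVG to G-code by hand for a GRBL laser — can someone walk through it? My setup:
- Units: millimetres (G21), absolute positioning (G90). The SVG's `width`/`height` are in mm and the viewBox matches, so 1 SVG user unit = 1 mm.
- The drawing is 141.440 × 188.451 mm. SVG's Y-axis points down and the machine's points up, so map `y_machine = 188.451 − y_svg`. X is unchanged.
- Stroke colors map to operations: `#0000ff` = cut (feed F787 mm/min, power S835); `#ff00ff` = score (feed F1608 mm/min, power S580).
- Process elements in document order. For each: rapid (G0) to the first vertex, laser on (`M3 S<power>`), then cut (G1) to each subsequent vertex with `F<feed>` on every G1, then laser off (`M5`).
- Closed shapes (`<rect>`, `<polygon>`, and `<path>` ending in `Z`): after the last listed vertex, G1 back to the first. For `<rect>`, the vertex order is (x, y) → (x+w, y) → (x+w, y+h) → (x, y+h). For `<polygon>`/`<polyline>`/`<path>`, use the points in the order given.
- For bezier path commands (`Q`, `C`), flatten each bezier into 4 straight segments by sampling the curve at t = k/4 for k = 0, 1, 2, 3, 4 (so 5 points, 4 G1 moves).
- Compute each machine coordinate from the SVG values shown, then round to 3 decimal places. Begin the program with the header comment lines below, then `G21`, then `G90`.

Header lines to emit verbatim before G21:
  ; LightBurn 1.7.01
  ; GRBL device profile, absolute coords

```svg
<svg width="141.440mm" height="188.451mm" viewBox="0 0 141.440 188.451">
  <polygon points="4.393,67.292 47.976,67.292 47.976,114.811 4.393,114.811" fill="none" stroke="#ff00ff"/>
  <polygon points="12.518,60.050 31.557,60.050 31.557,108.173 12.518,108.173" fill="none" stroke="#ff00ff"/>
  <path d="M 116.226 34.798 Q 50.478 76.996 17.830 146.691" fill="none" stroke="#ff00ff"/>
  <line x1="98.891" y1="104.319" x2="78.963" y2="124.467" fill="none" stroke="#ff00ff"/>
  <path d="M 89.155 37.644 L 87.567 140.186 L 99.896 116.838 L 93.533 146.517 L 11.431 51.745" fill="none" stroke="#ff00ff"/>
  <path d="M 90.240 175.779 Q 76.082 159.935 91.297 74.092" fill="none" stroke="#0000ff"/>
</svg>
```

; LightBurn 1.7.01
; GRBL device profile, absolute coords
G21
G90
G0 X4.393 Y121.159
M3 S580
G1 X47.976 Y121.159 F1608
G1 X47.976 Y73.640 F1608
G1 X4.393 Y73.640 F1608
G1 X4.393 Y121.159 F1608
M5
G0 X12.518 Y128.401
M3 S580
G1 X31.557 Y128.401 F1608
G1 X31.557 Y80.278 F1608
G1 X12.518 Y80.278 F1608
G1 X12.518 Y128.401 F1608
M5
G0 X116.226 Y153.653
M3 S580
G1 X85.421 Y130.835 F1608
G1 X58.753 Y104.581 F1608
G1 X36.223 Y74.889 F1608
G1 X17.830 Y41.760 F1608
M5
G0 X98.891 Y84.132
M3 S580
G1 X78.963 Y63.984 F1608
M5
G0 X89.155 Y150.807
M3 S580
G1 X87.567 Y48.265 F1608
G1 X99.896 Y71.613 F1608
G1 X93.533 Y41.934 F1608
G1 X11.431 Y136.706 F1608
M5
G0 X90.240 Y12.672
M3 S835
G1 X84.997 Y24.969 F787
G1 X83.425 Y46.016 F787
G1 X85.525 Y75.812 F787
G1 X91.297 Y114.359 F787
M5

viewBox `0 0 141.440 188.451` with mm width/height → 1 unit = 1 mm. Flip: y_m = 188.451 − y_svg.

**Shape 1** — `<polygon>` rectangle, stroke `#ff00ff` → score (S580, F1608). Machine vertices: (4.393,121.159) → (47.976,121.159) → (47.976,73.640) → (4.393,73.640) → (4.393,121.159). Closed: final G1 returns to the first vertex.

**Shape 2** — `<polygon>` rectangle, stroke `#ff00ff` → score (S580, F1608). Machine vertices: (12.518,128.401) → (31.557,128.401) → (31.557,80.278) → (12.518,80.278) → (12.518,128.401). Closed: final G1 returns to the first vertex.

**Shape 3** — `<path>` quadratic bezier, stroke `#ff00ff` → score (S580, F1608). Control points (SVG): P0=(116.226,34.798), P1=(50.478,76.996), P2=(17.830,146.691); sampled at t=k/4. Machine vertices: (116.226,153.653) → (85.421,130.835) → (58.753,104.581) → (36.223,74.889) → (17.830,41.760). Open path.

**Shape 4** — `<line>` line segment, stroke `#ff00ff` → score (S580, F1608). Machine vertices: (98.891,84.132) → (78.963,63.984). Open path.

**Shape 5** — `<path>` open polyline, stroke `#ff00ff` → score (S580, F1608). Machine vertices: (89.155,150.807) → (87.567,48.265) → (99.896,71.613) → (93.533,41.934) → (11.431,136.706). Open path.

**Shape 6** — `<path>` quadratic bezier, stroke `#0000ff` → cut (S835, F787). Control points (SVG): P0=(90.240,175.779), P1=(76.082,159.935), P2=(91.297,74.092); sampled at t=k/4. Machine vertices: (90.240,12.672) → (84.997,24.969) → (83.425,46.016) → (85.525,75.812) → (91.297,114.359). Open path.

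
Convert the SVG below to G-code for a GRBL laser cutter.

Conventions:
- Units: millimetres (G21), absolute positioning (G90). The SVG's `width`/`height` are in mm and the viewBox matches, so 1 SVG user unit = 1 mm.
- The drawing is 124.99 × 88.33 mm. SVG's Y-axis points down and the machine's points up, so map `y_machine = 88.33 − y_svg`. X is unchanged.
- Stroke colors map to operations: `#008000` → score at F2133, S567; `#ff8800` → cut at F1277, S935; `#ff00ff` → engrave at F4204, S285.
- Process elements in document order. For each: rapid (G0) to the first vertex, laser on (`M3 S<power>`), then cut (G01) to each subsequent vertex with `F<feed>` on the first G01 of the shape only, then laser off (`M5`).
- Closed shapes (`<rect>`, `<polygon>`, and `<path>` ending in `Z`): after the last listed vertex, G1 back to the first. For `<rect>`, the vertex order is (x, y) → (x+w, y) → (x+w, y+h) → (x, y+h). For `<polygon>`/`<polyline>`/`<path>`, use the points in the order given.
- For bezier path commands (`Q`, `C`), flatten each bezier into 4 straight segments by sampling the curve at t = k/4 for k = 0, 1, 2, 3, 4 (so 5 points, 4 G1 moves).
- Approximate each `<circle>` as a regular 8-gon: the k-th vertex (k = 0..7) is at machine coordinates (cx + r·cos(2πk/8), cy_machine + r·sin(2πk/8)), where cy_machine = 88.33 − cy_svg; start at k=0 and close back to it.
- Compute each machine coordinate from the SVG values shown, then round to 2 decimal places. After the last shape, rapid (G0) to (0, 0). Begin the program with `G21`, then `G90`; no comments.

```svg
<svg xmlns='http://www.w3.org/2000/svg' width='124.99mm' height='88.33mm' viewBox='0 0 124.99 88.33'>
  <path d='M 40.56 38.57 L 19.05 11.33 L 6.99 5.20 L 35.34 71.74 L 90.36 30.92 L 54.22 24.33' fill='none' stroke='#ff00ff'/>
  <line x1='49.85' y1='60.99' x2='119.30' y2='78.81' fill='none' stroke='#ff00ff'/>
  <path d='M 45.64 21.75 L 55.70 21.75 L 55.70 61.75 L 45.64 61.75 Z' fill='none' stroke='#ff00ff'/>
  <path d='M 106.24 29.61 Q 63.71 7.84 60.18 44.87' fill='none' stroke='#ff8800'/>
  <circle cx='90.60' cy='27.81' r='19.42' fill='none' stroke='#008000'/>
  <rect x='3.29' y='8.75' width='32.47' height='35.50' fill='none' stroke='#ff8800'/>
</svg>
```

G21
G90
G0 X40.56 Y49.76
M3 S285
G01 X19.05 Y77.00 F4204
G01 X6.99 Y83.13
G01 X35.34 Y16.59
G01 X90.36 Y57.41
G01 X54.22 Y64.00
M5
G0 X49.85 Y27.34
M3 S285
G01 X119.30 Y9.52 F4204
M5
G0 X45.64 Y66.58
M3 S285
G01 X55.70 Y66.58 F4204
G01 X55.70 Y26.58
G01 X45.64 Y26.58
G01 X45.64 Y66.58
M5
G0 X106.24 Y58.72
M3 S935
G01 X87.41 Y65.93 F1277
G01 X73.46 Y65.79
G01 X64.38 Y58.30
G01 X60.18 Y43.46
M5
G0 X110.02 Y60.52
M3 S567
G01 X104.33 Y74.25 F2133
G01 X90.60 Y79.94
G01 X76.87 Y74.25
G01 X71.18 Y60.52
G01 X76.87 Y46.79
G01 X90.60 Y41.10
G01 X104.33 Y46.79
G01 X110.02 Y60.52
M5
G0 X3.29 Y79.58
M3 S935
G01 X35.76 Y79.58 F1277
G01 X35.76 Y44.08
G01 X3.29 Y44.08
G01 X3.29 Y79.58
M5
G0 X0.00 Y0.00

viewBox `0 0 124.99 88.33` with mm width/height → 1 unit = 1 mm. Flip: y_m = 88.33 − y_svg.

**Shape 1** — `<path>` open polyline, stroke `#ff00ff` → engrave (S285, F4204). Machine vertices: (40.56,49.76) → (19.05,77.00) → (6.99,83.13) → (35.34,16.59) → (90.36,57.41) → (54.22,64.00). Open path.

**Shape 2** — `<line>` line segment, stroke `#ff00ff` → engrave (S285, F4204). Machine vertices: (49.85,27.34) → (119.30,9.52). Open path.

**Shape 3** — `<path>` rectangle, stroke `#ff00ff` → engrave (S285, F4204). Machine vertices: (45.64,66.58) → (55.70,66.58) → (55.70,26.58) → (45.64,26.58) → (45.64,66.58). Closed: final G1 returns to the first vertex.

**Shape 4** — `<path>` quadratic bezier, stroke `#ff8800` → cut (S935, F1277). Control points (SVG): P0=(106.24,29.61), P1=(63.71,7.84), P2=(60.18,44.87); sampled at t=k/4. Machine vertices: (106.24,58.72) → (87.41,65.93) → (73.46,65.79) → (64.38,58.30) → (60.18,43.46). Open path.

**Shape 5** — `<circle>` circle, stroke `#008000` → score (S567, F2133). Machine vertices: (110.02,60.52) → (104.33,74.25) → (90.60,79.94) → (76.87,74.25) → (71.18,60.52) → (76.87,46.79) → (90.60,41.10) → (104.33,46.79) → (110.02,60.52). Closed: final G1 returns to the first vertex.

**Shape 6** — `<rect>` rectangle, stroke `#ff8800` → cut (S935, F1277). Machine vertices: (3.29,79.58) → (35.76,79.58) → (35.76,44.08) → (3.29,44.08) → (3.29,79.58). Closed: final G1 returns to the first vertex.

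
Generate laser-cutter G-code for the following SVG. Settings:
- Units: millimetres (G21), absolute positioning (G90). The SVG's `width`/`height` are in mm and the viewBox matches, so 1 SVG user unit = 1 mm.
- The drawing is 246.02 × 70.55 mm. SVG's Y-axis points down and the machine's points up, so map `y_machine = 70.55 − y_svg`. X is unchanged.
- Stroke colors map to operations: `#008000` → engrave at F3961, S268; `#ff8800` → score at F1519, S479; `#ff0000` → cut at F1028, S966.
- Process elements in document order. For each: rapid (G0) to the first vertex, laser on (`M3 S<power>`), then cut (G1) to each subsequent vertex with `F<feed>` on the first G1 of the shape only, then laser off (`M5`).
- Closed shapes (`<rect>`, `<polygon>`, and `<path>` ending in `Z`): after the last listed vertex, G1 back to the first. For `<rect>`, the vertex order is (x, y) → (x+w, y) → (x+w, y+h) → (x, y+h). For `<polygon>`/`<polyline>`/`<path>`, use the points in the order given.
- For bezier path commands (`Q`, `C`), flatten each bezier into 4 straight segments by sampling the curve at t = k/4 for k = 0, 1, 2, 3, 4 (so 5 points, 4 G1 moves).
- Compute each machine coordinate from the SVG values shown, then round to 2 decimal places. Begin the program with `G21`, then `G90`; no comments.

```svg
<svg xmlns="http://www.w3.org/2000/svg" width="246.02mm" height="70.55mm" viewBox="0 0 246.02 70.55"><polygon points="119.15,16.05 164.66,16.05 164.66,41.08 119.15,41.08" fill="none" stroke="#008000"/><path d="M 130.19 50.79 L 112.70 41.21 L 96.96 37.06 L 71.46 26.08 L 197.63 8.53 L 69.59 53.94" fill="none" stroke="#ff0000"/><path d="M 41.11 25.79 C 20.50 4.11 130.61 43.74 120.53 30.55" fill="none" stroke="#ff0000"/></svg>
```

1 u = 1 mm; y_m = 70.55 − y.

[1] `<polygon>` rectangle, #008000→engrave S268 F3961: (119.15,54.50) → (164.66,54.50) → (164.66,29.47) → (119.15,29.47) → (119.15,54.50) (closed)

[2] `<path>` open polyline, #ff0000→cut S966 F1028: (130.19,19.76) → (112.70,29.34) → (96.96,33.49) → (71.46,44.47) → (197.63,62.02) → (69.59,16.61)

[3] `<path>` cubic bezier, #ff0000→cut S966 F1028: (41.11,44.76) → (46.24,51.31) → (76.87,45.56) → (109.47,38.23) → (120.53,40.00)

G21
G90
G0 X119.15 Y54.50
M3 S268
G1 X164.66 Y54.50 F3961
G1 X164.66 Y29.47
G1 X119.15 Y29.47
G1 X119.15 Y54.50
M5
G0 X130.19 Y19.76
M3 S966
G1 X112.70 Y29.34 F1028
G1 X96.96 Y33.49
G1 X71.46 Y44.47
G1 X197.63 Y62.02
G1 X69.59 Y16.61
M5
G0 X41.11 Y44.76
M3 S966
G1 X46.24 Y51.31 F1028
G1 X76.87 Y45.56
G1 X109.47 Y38.23
G1 X120.53 Y40.00
M5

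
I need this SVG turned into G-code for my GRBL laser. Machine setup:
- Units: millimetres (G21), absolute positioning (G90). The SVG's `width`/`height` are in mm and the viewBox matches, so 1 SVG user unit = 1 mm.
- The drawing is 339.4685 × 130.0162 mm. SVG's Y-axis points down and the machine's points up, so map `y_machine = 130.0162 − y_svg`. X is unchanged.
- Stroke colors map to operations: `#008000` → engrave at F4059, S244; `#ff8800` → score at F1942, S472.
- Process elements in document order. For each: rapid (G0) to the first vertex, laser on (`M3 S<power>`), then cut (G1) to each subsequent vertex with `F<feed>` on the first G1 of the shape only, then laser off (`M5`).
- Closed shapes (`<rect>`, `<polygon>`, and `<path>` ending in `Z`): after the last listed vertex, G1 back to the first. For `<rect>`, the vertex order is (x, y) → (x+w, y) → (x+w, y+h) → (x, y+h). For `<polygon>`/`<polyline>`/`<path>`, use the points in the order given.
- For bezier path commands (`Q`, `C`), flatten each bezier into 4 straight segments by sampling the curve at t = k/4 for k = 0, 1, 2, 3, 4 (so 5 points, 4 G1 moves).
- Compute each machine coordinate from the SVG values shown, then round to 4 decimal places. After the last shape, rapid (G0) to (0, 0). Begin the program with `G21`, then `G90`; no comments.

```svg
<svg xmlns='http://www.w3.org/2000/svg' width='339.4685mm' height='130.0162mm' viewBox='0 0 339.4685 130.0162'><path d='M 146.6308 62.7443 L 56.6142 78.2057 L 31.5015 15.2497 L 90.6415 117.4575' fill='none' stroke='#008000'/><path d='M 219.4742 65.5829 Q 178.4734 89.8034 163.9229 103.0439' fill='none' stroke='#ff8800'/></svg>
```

Since the viewBox matches the mm dimensions, user units are millimetres directly. The only transform is the Y-flip y_m = 130.0162 − y_svg.

Shape 1 is a open polyline drawn with `<path>`. Its stroke #008000 means engrave at S244, F4059. After flipping Y the toolpath is (146.6308,67.2719) → (56.6142,51.8105) → (31.5015,114.7665) → (90.6415,12.5587).

Shape 2 is a quadratic bezier drawn with `<path>`. Its stroke #ff8800 means score at S472, F1942. After flipping Y the toolpath is (219.4742,64.4333) → (200.6269,53.0093) → (185.0860,42.9578) → (172.8513,34.2788) → (163.9229,26.9723).

G21
G90
G0 X146.6308 Y67.2719
M3 S244
G1 X56.6142 Y51.8105 F4059
G1 X31.5015 Y114.7665
G1 X90.6415 Y12.5587
M5
G0 X219.4742 Y64.4333
M3 S472
G1 X200.6269 Y53.0093 F1942
G1 X185.0860 Y42.9578
G1 X172.8513 Y34.2788
G1 X163.9229 Y26.9723
M5
G0 X0.0000 Y0.0000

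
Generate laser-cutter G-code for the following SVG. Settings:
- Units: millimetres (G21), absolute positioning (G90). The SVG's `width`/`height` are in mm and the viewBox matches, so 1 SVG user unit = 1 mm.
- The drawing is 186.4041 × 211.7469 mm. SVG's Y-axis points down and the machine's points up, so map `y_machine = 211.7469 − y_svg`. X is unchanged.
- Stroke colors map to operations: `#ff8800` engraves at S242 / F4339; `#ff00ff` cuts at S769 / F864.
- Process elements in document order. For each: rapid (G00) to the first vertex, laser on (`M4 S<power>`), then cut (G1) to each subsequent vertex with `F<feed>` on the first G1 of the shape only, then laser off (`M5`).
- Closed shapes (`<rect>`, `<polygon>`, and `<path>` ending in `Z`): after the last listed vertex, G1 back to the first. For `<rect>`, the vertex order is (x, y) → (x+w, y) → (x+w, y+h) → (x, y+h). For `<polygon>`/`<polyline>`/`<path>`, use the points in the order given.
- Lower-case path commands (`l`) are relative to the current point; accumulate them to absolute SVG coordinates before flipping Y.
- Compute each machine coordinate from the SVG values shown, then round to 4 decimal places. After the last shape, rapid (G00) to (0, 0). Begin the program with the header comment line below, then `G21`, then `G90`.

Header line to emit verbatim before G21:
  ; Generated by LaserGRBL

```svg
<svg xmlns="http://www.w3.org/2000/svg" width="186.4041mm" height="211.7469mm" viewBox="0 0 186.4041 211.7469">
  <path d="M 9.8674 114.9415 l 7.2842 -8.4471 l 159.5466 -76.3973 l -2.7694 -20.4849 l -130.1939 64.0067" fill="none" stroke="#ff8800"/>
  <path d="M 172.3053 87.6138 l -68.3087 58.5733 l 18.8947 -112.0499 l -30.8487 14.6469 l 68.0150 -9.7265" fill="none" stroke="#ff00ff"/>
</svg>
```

Since the viewBox matches the mm dimensions, user units are millimetres directly. The only transform is the Y-flip y_m = 211.7469 − y_svg.

Shape 1 is a open polyline drawn with `<path>`. Its stroke #ff8800 means engrave at S242, F4339. After flipping Y the toolpath is (9.8674,96.8054) → (17.1516,105.2525) → (176.6982,181.6498) → (173.9288,202.1347) → (43.7349,138.1280).

Shape 2 is a open polyline drawn with `<path>`. Its stroke #ff00ff means cut at S769, F864. After flipping Y the toolpath is (172.3053,124.1331) → (103.9966,65.5598) → (122.8913,177.6097) → (92.0426,162.9628) → (160.0576,172.6893).

; Generated by LaserGRBL
G21
G90
G00 X9.8674 Y96.8054
M4 S242
G1 X17.1516 Y105.2525 F4339
G1 X176.6982 Y181.6498
G1 X173.9288 Y202.1347
G1 X43.7349 Y138.1280
M5
G00 X172.3053 Y124.1331
M4 S769
G1 X103.9966 Y65.5598 F864
G1 X122.8913 Y177.6097
G1 X92.0426 Y162.9628
G1 X160.0576 Y172.6893
M5
G00 X0.0000 Y0.0000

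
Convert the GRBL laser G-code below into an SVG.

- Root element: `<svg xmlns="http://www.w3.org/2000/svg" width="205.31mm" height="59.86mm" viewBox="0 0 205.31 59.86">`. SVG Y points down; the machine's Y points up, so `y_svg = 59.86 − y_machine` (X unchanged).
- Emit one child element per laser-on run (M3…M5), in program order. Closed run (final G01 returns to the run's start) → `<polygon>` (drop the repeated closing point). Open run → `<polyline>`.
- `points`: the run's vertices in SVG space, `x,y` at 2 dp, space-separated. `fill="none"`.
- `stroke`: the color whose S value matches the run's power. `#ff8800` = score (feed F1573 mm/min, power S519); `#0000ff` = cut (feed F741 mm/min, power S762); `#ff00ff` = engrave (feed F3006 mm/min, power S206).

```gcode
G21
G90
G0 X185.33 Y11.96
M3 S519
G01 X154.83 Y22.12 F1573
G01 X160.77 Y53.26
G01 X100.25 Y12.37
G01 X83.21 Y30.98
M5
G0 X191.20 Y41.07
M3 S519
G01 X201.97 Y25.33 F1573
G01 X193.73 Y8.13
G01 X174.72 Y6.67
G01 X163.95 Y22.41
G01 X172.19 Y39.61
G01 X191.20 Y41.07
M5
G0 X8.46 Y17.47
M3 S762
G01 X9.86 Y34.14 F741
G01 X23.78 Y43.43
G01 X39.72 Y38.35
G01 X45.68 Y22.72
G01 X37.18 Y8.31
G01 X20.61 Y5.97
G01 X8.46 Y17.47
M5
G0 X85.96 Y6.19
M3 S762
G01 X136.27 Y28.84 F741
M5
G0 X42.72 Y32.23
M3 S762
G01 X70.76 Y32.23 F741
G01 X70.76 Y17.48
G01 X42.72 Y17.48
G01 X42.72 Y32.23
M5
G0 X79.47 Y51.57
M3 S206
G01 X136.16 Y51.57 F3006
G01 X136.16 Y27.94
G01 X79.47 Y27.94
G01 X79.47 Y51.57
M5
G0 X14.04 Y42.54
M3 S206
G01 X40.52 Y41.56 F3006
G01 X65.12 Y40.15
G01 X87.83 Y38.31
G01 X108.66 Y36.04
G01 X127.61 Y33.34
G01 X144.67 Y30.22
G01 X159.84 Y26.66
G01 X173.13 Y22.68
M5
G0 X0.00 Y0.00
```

<svg xmlns="http://www.w3.org/2000/svg" width="205.31mm" height="59.86mm" viewBox="0 0 205.31 59.86">
  <polyline points="185.33,47.90 154.83,37.74 160.77,6.60 100.25,47.49 83.21,28.88" fill="none" stroke="#ff8800"/>
  <polygon points="191.20,18.79 201.97,34.53 193.73,51.73 174.72,53.19 163.95,37.45 172.19,20.25" fill="none" stroke="#ff8800"/>
  <polygon points="8.46,42.39 9.86,25.72 23.78,16.43 39.72,21.51 45.68,37.14 37.18,51.55 20.61,53.89" fill="none" stroke="#0000ff"/>
  <polyline points="85.96,53.67 136.27,31.02" fill="none" stroke="#0000ff"/>
  <polygon points="42.72,27.63 70.76,27.63 70.76,42.38 42.72,42.38" fill="none" stroke="#0000ff"/>
  <polygon points="79.47,8.29 136.16,8.29 136.16,31.92 79.47,31.92" fill="none" stroke="#ff00ff"/>
  <polyline points="14.04,17.32 40.52,18.30 65.12,19.71 87.83,21.55 108.66,23.82 127.61,26.52 144.67,29.64 159.84,33.20 173.13,37.18" fill="none" stroke="#ff00ff"/>
</svg>

Machine Y-up, SVG Y-down with viewBox height 59.86, so y_svg = 59.86 − y_machine; X carries over.

Run 1: S519 ⇒ score layer `#ff8800`. The run is open, so emit a `<polyline>` with points (Y-flipped): 185.33,47.90 154.83,37.74 160.77,6.60 100.25,47.49 83.21,28.88.

Run 2: power S519 maps to stroke `#ff8800` (score). The run returns to its start, so emit a `<polygon>` with points (Y-flipped): 191.20,18.79 201.97,34.53 193.73,51.73 174.72,53.19 163.95,37.45 172.19,20.25.

Run 3: the run's S762 means `#0000ff` (cut). The run returns to its start, so emit a `<polygon>` with points (Y-flipped): 8.46,42.39 9.86,25.72 23.78,16.43 39.72,21.51 45.68,37.14 37.18,51.55 20.61,53.89.

Run 4: S762 ⇒ cut layer `#0000ff`. The run is open, so emit a `<polyline>` with points (Y-flipped): 85.96,53.67 136.27,31.02.

Run 5: S762 ⇒ cut layer `#0000ff`. The run returns to its start, so emit a `<polygon>` with points (Y-flipped): 42.72,27.63 70.76,27.63 70.76,42.38 42.72,42.38.

Run 6: power S206 maps to stroke `#ff00ff` (engrave). The run returns to its start, so emit a `<polygon>` with points (Y-flipped): 79.47,8.29 136.16,8.29 136.16,31.92 79.47,31.92.

Run 7: the run's S206 means `#ff00ff` (engrave). The run is open, so emit a `<polyline>` with points (Y-flipped): 14.04,17.32 40.52,18.30 65.12,19.71 87.83,21.55 108.66,23.82 127.61,26.52 144.67,29.64 159.84,33.20 173.13,37.18.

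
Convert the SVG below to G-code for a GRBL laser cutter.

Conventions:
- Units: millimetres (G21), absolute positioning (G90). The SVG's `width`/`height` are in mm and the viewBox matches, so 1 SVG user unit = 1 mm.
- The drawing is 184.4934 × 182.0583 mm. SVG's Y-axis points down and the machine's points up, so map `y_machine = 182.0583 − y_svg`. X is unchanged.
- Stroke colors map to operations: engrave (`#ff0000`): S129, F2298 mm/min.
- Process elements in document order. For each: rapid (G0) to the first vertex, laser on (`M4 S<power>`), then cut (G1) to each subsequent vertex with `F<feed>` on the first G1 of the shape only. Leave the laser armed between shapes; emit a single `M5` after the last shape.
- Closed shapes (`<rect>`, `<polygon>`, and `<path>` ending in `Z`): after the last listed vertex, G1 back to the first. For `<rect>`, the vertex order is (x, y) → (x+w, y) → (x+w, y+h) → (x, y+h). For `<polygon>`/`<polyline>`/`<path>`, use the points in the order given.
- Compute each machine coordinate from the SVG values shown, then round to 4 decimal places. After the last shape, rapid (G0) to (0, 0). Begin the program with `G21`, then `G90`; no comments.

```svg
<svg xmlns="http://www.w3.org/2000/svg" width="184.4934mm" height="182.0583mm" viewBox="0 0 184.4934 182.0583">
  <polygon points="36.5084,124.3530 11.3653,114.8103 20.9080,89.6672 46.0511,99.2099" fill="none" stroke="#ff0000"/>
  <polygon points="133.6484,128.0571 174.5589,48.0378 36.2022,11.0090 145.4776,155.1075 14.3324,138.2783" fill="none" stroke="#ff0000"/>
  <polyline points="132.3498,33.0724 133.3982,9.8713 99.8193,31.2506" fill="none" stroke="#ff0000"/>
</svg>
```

viewBox `0 0 184.4934 182.0583` with mm width/height → 1 unit = 1 mm. Flip: y_m = 182.0583 − y_svg.

**Shape 1** — `<polygon>` regular polygon, stroke `#ff0000` → engrave (S129, F2298). Machine vertices: (36.5084,57.7053) → (11.3653,67.2480) → (20.9080,92.3911) → (46.0511,82.8484) → (36.5084,57.7053). Closed: final G1 returns to the first vertex.

**Shape 2** — `<polygon>` closed polygon, stroke `#ff0000` → engrave (S129, F2298). Machine vertices: (133.6484,54.0012) → (174.5589,134.0205) → (36.2022,171.0493) → (145.4776,26.9508) → (14.3324,43.7800) → (133.6484,54.0012). Closed: final G1 returns to the first vertex.

**Shape 3** — `<polyline>` open polyline, stroke `#ff0000` → engrave (S129, F2298). Machine vertices: (132.3498,148.9859) → (133.3982,172.1870) → (99.8193,150.8077). Open path.

G21
G90
G0 X36.5084 Y57.7053
M4 S129
G1 X11.3653 Y67.2480 F2298
G1 X20.9080 Y92.3911
G1 X46.0511 Y82.8484
G1 X36.5084 Y57.7053
G0 X133.6484 Y54.0012
M4 S129
G1 X174.5589 Y134.0205 F2298
G1 X36.2022 Y171.0493
G1 X145.4776 Y26.9508
G1 X14.3324 Y43.7800
G1 X133.6484 Y54.0012
G0 X132.3498 Y148.9859
M4 S129
G1 X133.3982 Y172.1870 F2298
G1 X99.8193 Y150.8077
M5
G0 X0.0000 Y0.0000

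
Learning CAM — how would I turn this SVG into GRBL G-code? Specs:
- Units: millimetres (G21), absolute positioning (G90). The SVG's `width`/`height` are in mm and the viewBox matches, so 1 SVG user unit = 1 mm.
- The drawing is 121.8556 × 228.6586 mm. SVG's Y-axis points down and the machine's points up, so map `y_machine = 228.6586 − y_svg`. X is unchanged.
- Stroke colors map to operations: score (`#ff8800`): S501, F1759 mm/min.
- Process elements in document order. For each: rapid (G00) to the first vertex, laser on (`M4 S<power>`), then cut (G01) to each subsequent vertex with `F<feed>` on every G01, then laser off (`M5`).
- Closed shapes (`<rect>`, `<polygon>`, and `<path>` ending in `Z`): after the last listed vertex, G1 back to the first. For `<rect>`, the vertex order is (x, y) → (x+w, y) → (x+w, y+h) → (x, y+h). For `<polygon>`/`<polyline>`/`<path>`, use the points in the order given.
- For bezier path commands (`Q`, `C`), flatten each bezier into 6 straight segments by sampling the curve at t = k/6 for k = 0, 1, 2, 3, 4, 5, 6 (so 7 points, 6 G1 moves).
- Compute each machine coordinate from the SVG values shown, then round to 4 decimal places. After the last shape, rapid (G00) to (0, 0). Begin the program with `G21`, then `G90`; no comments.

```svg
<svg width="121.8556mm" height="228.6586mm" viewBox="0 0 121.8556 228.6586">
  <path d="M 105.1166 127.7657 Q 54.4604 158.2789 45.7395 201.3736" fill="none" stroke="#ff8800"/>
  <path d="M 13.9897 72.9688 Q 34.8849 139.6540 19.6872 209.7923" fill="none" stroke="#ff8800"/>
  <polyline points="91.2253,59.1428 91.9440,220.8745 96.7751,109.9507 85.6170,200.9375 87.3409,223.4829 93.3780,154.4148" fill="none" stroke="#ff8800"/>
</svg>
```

viewBox `0 0 121.8556 228.6586` with mm width/height → 1 unit = 1 mm. Flip: y_m = 228.6586 − y_svg.

**Shape 1** — `<path>` quadratic bezier, stroke `#ff8800` → score (S501, F1759). Control points (SVG): P0=(105.1166,127.7657), P1=(54.4604,158.2789), P2=(45.7395,201.3736); sampled at t=k/6. Machine vertices: (105.1166,100.8929) → (89.3961,90.3723) → (76.0053,79.1528) → (64.9442,67.2343) → (56.2129,54.6169) → (49.8113,41.3004) → (45.7395,27.2850). Open path.

**Shape 2** — `<path>` quadratic bezier, stroke `#ff8800` → score (S501, F1759). Control points (SVG): P0=(13.9897,72.9688), P1=(34.8849,139.6540), P2=(19.6872,209.7923); sampled at t=k/6. Machine vertices: (13.9897,155.6898) → (19.9522,133.3655) → (23.9095,110.8493) → (25.8617,88.1413) → (25.8087,65.2415) → (23.7505,42.1498) → (19.6872,18.8663). Open path.

**Shape 3** — `<polyline>` open polyline, stroke `#ff8800` → score (S501, F1759). Machine vertices: (91.2253,169.5158) → (91.9440,7.7841) → (96.7751,118.7079) → (85.6170,27.7211) → (87.3409,5.1757) → (93.3780,74.2438). Open path.

G21
G90
G00 X105.1166 Y100.8929
M4 S501
G01 X89.3961 Y90.3723 F1759
G01 X76.0053 Y79.1528 F1759
G01 X64.9442 Y67.2343 F1759
G01 X56.2129 Y54.6169 F1759
G01 X49.8113 Y41.3004 F1759
G01 X45.7395 Y27.2850 F1759
M5
G00 X13.9897 Y155.6898
M4 S501
G01 X19.9522 Y133.3655 F1759
G01 X23.9095 Y110.8493 F1759
G01 X25.8617 Y88.1413 F1759
G01 X25.8087 Y65.2415 F1759
G01 X23.7505 Y42.1498 F1759
G01 X19.6872 Y18.8663 F1759
M5
G00 X91.2253 Y169.5158
M4 S501
G01 X91.9440 Y7.7841 F1759
G01 X96.7751 Y118.7079 F1759
G01 X85.6170 Y27.7211 F1759
G01 X87.3409 Y5.1757 F1759
G01 X93.3780 Y74.2438 F1759
M5
G00 X0.0000 Y0.0000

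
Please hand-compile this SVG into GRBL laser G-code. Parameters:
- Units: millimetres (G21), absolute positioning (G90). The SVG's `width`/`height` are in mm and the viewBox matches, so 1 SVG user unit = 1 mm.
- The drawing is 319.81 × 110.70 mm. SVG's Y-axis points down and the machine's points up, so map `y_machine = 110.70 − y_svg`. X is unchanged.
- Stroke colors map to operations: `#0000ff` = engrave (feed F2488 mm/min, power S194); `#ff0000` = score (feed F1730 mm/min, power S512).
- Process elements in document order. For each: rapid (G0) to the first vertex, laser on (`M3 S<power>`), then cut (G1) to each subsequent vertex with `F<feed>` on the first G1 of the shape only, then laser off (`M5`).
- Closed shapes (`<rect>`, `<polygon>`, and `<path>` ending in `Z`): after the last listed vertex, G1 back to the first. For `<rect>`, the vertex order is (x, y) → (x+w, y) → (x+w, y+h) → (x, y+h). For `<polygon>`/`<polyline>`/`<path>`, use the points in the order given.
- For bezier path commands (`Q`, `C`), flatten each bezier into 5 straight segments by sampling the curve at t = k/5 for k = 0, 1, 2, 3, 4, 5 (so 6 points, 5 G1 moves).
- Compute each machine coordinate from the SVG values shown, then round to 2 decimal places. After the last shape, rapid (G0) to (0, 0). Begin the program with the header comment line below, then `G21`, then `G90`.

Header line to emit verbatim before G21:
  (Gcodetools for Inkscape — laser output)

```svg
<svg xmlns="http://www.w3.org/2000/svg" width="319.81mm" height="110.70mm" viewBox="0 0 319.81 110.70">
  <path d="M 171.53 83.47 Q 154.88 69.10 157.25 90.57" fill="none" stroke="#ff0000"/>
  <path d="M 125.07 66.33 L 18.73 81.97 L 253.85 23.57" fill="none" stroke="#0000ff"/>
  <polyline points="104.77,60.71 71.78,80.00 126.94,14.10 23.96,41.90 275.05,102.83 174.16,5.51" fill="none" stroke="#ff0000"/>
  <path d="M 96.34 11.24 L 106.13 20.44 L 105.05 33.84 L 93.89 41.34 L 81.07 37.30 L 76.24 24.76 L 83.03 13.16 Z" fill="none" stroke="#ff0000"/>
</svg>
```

1 u = 1 mm; y_m = 110.70 − y.

[1] `<path>` quadratic bezier, #ff0000→score S512 F1730: (171.53,27.23) → (165.63,31.54) → (161.25,32.99) → (158.40,31.57) → (157.06,27.28) → (157.25,20.13)

[2] `<path>` open polyline, #0000ff→engrave S194 F2488: (125.07,44.37) → (18.73,28.73) → (253.85,87.13)

[3] `<polyline>` open polyline, #ff0000→score S512 F1730: (104.77,49.99) → (71.78,30.70) → (126.94,96.60) → (23.96,68.80) → (275.05,7.87) → (174.16,105.19)

[4] `<path>` regular polygon, #ff0000→score S512 F1730: (96.34,99.46) → (106.13,90.26) → (105.05,76.86) → (93.89,69.36) → (81.07,73.40) → (76.24,85.94) → (83.03,97.54) → (96.34,99.46) (closed)

(Gcodetools for Inkscape — laser output)
G21
G90
G0 X171.53 Y27.23
M3 S512
G1 X165.63 Y31.54 F1730
G1 X161.25 Y32.99
G1 X158.40 Y31.57
G1 X157.06 Y27.28
G1 X157.25 Y20.13
M5
G0 X125.07 Y44.37
M3 S194
G1 X18.73 Y28.73 F2488
G1 X253.85 Y87.13
M5
G0 X104.77 Y49.99
M3 S512
G1 X71.78 Y30.70 F1730
G1 X126.94 Y96.60
G1 X23.96 Y68.80
G1 X275.05 Y7.87
G1 X174.16 Y105.19
M5
G0 X96.34 Y99.46
M3 S512
G1 X106.13 Y90.26 F1730
G1 X105.05 Y76.86
G1 X93.89 Y69.36
G1 X81.07 Y73.40
G1 X76.24 Y85.94
G1 X83.03 Y97.54
G1 X96.34 Y99.46
M5
G0 X0.00 Y0.00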